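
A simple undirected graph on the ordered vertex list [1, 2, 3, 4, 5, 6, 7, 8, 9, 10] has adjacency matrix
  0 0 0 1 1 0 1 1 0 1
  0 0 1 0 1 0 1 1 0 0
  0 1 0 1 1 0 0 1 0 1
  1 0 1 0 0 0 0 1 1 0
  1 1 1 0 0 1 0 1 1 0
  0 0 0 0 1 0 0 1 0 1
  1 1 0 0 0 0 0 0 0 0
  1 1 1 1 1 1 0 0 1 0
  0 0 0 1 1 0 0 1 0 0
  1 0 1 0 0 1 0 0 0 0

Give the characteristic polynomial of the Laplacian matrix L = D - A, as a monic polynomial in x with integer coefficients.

Reading degrees in the order [1, 2, 3, 4, 5, 6, 7, 8, 9, 10] gives [5, 4, 5, 4, 6, 3, 2, 7, 3, 3]; set D = diag(5, 4, 5, 4, 6, 3, 2, 7, 3, 3) and form L = D - A. Computing det(xI - L) by cofactor expansion (or equivalently via sum-over-permutations) gives x^10 - 42x^9 + 762x^8 - 7828x^7 + 50113x^6 - 207022x^5 + 550989x^4 - 909352x^3 + 842734x^2 - 333450x. The constant term is 0 because L is singular (the all-ones vector lies in its kernel). The eigenvalues sum to 42, which equals trace(L) = 2|E|.

x^10 - 42x^9 + 762x^8 - 7828x^7 + 50113x^6 - 207022x^5 + 550989x^4 - 909352x^3 + 842734x^2 - 333450x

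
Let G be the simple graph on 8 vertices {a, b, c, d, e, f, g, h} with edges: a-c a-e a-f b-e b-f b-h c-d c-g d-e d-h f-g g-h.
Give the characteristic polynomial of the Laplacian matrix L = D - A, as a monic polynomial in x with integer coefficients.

Reading degrees in the order [a, b, c, d, e, f, g, h] gives [3, 3, 3, 3, 3, 3, 3, 3]; set D = diag(3, 3, 3, 3, 3, 3, 3, 3) and form L = D - A. The eigenvalues of L are [0, 2, 2, 2, 4, 4, 4, 6]; the characteristic polynomial is the product of (x - lambda_i), which multiplies out to x^8 - 24x^7 + 240x^6 - 1296x^5 + 4080x^4 - 7488x^3 + 7424x^2 - 3072x. The constant term is 0 because L is singular (the all-ones vector lies in its kernel). By the matrix-tree theorem the graph has (1/8) * product of the nonzero eigenvalues = 384 spanning trees.

x^8 - 24x^7 + 240x^6 - 1296x^5 + 4080x^4 - 7488x^3 + 7424x^2 - 3072x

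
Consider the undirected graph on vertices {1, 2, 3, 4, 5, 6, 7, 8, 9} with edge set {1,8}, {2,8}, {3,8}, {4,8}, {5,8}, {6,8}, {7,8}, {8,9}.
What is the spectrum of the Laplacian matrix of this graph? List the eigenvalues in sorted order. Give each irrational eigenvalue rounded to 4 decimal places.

[0, 1, 1, 1, 1, 1, 1, 1, 9]

Reading degrees in the order [1, 2, 3, 4, 5, 6, 7, 8, 9] gives [1, 1, 1, 1, 1, 1, 1, 8, 1]; set D = diag(1, 1, 1, 1, 1, 1, 1, 8, 1) and form L = D - A. The multiplicity of 0 as a Laplacian eigenvalue equals the number of connected components. The single zero eigenvalue shows the graph is connected. The eigenvalues sum to 16, which equals trace(L) = 2|E|.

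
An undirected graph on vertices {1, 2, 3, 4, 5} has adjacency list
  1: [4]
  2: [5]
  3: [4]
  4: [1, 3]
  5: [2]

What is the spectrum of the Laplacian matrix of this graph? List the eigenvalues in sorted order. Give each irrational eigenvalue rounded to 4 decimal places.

[0, 0, 1, 2, 3]

With the vertex order [1, 2, 3, 4, 5], the degrees are [1, 1, 1, 2, 1], giving D = diag(1, 1, 1, 2, 1) and L = D - A. L is symmetric positive semidefinite, so every eigenvalue is real and nonnegative. The 2 zero eigenvalues correspond to the 2 connected components. The largest eigenvalue, 3, is at most the vertex count 5. The eigenvalues sum to 6, which equals trace(L) = 2|E|.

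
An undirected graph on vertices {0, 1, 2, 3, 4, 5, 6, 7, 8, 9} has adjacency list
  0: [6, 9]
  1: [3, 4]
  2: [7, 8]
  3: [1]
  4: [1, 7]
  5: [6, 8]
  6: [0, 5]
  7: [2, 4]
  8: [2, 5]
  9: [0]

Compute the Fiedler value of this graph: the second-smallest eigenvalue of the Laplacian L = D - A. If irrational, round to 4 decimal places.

Each diagonal entry of L is the vertex degree and each off-diagonal entry is -1 where an edge is present, 0 otherwise; in the order [0, 1, 2, 3, 4, 5, 6, 7, 8, 9] the diagonal is [2, 2, 2, 1, 2, 2, 2, 2, 2, 1]. The smallest Laplacian eigenvalue is always 0. The next one, lambda_2 = 0.0979, measures how hard the graph is to disconnect: larger values mean better connectivity. There is one zero in the spectrum, matching the 1 component. By the matrix-tree theorem the graph has (1/10) * product of the nonzero eigenvalues = 1 spanning tree.

0.0979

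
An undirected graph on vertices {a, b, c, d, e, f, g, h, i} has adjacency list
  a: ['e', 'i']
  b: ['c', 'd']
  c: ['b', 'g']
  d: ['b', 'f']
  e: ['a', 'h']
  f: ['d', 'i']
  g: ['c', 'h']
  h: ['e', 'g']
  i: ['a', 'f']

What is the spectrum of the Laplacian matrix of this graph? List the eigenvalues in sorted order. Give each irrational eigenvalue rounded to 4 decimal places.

[0, 0.4679, 0.4679, 1.6527, 1.6527, 3, 3, 3.8794, 3.8794]

Each diagonal entry of L is the vertex degree and each off-diagonal entry is -1 where an edge is present, 0 otherwise; in the order [a, b, c, d, e, f, g, h, i] the diagonal is [2, 2, 2, 2, 2, 2, 2, 2, 2]. Since every row of L sums to 0, the all-ones vector is in the kernel and 0 is an eigenvalue. The single zero eigenvalue shows the graph is connected. By the matrix-tree theorem the graph has (1/9) * product of the nonzero eigenvalues = 9 spanning trees.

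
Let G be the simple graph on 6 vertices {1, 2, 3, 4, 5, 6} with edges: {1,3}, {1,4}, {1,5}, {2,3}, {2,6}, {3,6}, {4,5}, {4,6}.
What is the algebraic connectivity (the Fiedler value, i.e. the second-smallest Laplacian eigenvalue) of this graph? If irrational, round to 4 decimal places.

1

Each diagonal entry of L is the vertex degree and each off-diagonal entry is -1 where an edge is present, 0 otherwise; in the order [1, 2, 3, 4, 5, 6] the diagonal is [3, 2, 3, 3, 2, 3]. Computing the eigenvalues of L and sorting gives [0, 1, 3, 3, 4, 5]. The Fiedler value lambda_2 = 1 is strictly positive, so the graph is connected. There is one zero in the spectrum, matching the 1 component.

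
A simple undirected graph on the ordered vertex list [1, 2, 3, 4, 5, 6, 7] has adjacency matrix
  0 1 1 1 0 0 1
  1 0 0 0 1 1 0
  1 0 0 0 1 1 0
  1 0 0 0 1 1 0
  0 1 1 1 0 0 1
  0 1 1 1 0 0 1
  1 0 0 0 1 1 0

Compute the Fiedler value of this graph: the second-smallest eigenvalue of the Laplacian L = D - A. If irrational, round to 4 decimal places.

3

With the vertex order [1, 2, 3, 4, 5, 6, 7], the degrees are [4, 3, 3, 3, 4, 4, 3], giving D = diag(4, 3, 3, 3, 4, 4, 3) and L = D - A. The sorted Laplacian eigenvalues are [0, 3, 3, 3, 4, 4, 7]; the algebraic connectivity is the second entry, 3. There is one zero in the spectrum, matching the 1 component.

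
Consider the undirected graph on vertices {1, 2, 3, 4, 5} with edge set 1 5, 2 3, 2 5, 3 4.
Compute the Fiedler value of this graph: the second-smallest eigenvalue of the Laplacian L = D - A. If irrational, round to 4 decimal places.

Each diagonal entry of L is the vertex degree and each off-diagonal entry is -1 where an edge is present, 0 otherwise; in the order [1, 2, 3, 4, 5] the diagonal is [1, 2, 2, 1, 2]. Computing the eigenvalues of L and sorting gives [0, 0.3820, 1.3820, 2.6180, 3.6180]. The Fiedler value lambda_2 = 0.3820 is strictly positive, so the graph is connected.

0.3820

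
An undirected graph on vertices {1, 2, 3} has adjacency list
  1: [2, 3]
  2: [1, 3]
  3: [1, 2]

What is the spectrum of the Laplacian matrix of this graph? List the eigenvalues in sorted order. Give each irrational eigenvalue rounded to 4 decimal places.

Reading degrees in the order [1, 2, 3] gives [2, 2, 2]; set D = diag(2, 2, 2) and form L = D - A. L is symmetric positive semidefinite, so every eigenvalue is real and nonnegative. The largest eigenvalue, 3, is at most the vertex count 3. By the matrix-tree theorem the graph has (1/3) * product of the nonzero eigenvalues = 3 spanning trees.

[0, 3, 3]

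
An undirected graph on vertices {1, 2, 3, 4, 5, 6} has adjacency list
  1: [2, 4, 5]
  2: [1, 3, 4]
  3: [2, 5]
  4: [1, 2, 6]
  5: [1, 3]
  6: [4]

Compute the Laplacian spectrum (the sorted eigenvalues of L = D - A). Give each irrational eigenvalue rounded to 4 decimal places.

[0, 0.6972, 2, 2.3820, 4.3028, 4.6180]

Each diagonal entry of L is the vertex degree and each off-diagonal entry is -1 where an edge is present, 0 otherwise; in the order [1, 2, 3, 4, 5, 6] the diagonal is [3, 3, 2, 3, 2, 1]. The multiplicity of 0 as a Laplacian eigenvalue equals the number of connected components. The largest eigenvalue, 4.6180, is at most the vertex count 6.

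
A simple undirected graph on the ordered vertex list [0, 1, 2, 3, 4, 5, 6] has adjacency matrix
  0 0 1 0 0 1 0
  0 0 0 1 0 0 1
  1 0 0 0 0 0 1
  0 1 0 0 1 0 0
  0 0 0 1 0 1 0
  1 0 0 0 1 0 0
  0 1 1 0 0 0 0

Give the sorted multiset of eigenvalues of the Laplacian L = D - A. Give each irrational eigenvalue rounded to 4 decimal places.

[0, 0.7530, 0.7530, 2.4450, 2.4450, 3.8019, 3.8019]

Reading degrees in the order [0, 1, 2, 3, 4, 5, 6] gives [2, 2, 2, 2, 2, 2, 2]; set D = diag(2, 2, 2, 2, 2, 2, 2) and form L = D - A. The multiplicity of 0 as a Laplacian eigenvalue equals the number of connected components. By the matrix-tree theorem the graph has (1/7) * product of the nonzero eigenvalues = 7 spanning trees. The largest eigenvalue, 3.8019, is at most the vertex count 7.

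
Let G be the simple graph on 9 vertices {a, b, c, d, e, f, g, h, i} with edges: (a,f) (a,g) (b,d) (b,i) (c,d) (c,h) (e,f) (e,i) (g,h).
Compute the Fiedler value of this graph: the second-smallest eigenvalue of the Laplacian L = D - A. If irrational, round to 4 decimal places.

0.4679

With the vertex order [a, b, c, d, e, f, g, h, i], the degrees are [2, 2, 2, 2, 2, 2, 2, 2, 2], giving D = diag(2, 2, 2, 2, 2, 2, 2, 2, 2) and L = D - A. The smallest Laplacian eigenvalue is always 0. The next one, lambda_2 = 0.4679, measures how hard the graph is to disconnect: larger values mean better connectivity. There is one zero in the spectrum, matching the 1 component. The eigenvalues sum to 18, which equals trace(L) = 2|E|.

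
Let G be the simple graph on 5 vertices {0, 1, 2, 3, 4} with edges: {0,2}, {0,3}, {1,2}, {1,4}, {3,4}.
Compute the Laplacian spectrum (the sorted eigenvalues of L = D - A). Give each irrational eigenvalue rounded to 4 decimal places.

With the vertex order [0, 1, 2, 3, 4], the degrees are [2, 2, 2, 2, 2], giving D = diag(2, 2, 2, 2, 2) and L = D - A. Diagonalising L (or applying a numerical eigensolver to the 5x5 matrix) gives the spectrum above. The eigenvalues sum to 10, which equals trace(L) = 2|E|.

[0, 1.3820, 1.3820, 3.6180, 3.6180]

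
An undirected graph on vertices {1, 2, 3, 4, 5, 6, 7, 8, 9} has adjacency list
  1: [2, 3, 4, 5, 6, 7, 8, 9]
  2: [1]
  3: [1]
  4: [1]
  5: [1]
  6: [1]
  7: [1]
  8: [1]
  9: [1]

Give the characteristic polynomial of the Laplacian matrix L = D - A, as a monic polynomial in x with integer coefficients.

Reading degrees in the order [1, 2, 3, 4, 5, 6, 7, 8, 9] gives [8, 1, 1, 1, 1, 1, 1, 1, 1]; set D = diag(8, 1, 1, 1, 1, 1, 1, 1, 1) and form L = D - A. The eigenvalues of L are [0, 1, 1, 1, 1, 1, 1, 1, 9]; the characteristic polynomial is the product of (x - lambda_i), which multiplies out to x^9 - 16x^8 + 84x^7 - 224x^6 + 350x^5 - 336x^4 + 196x^3 - 64x^2 + 9x. Since p(0) = det(-L) = 0, x divides p(x). There is one zero in the spectrum, matching the 1 component.

x^9 - 16x^8 + 84x^7 - 224x^6 + 350x^5 - 336x^4 + 196x^3 - 64x^2 + 9x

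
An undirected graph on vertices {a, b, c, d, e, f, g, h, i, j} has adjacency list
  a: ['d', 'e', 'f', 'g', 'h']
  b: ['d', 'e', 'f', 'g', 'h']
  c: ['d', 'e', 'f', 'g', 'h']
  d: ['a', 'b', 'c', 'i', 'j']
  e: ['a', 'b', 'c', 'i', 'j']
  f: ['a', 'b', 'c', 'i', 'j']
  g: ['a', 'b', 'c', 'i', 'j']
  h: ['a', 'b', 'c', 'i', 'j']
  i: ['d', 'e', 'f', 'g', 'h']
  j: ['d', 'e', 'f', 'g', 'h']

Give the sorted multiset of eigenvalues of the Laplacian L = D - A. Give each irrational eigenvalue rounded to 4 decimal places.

[0, 5, 5, 5, 5, 5, 5, 5, 5, 10]

Reading degrees in the order [a, b, c, d, e, f, g, h, i, j] gives [5, 5, 5, 5, 5, 5, 5, 5, 5, 5]; set D = diag(5, 5, 5, 5, 5, 5, 5, 5, 5, 5) and form L = D - A. Diagonalising L (or applying a numerical eigensolver to the 10x10 matrix) gives the spectrum above. By the matrix-tree theorem the graph has (1/10) * product of the nonzero eigenvalues = 390625 spanning trees.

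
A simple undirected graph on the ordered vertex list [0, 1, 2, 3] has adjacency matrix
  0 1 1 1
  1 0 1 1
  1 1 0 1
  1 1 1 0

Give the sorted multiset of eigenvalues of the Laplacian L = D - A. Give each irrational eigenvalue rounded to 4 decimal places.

[0, 4, 4, 4]

Reading degrees in the order [0, 1, 2, 3] gives [3, 3, 3, 3]; set D = diag(3, 3, 3, 3) and form L = D - A. Since every row of L sums to 0, the all-ones vector is in the kernel and 0 is an eigenvalue. By the matrix-tree theorem the graph has (1/4) * product of the nonzero eigenvalues = 16 spanning trees.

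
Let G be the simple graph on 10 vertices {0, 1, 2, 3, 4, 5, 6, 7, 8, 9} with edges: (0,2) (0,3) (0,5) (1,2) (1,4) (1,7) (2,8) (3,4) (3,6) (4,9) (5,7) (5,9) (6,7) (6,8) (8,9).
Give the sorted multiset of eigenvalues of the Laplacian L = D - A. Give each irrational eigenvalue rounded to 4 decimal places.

[0, 2, 2, 2, 2, 2, 5, 5, 5, 5]

With the vertex order [0, 1, 2, 3, 4, 5, 6, 7, 8, 9], the degrees are [3, 3, 3, 3, 3, 3, 3, 3, 3, 3], giving D = diag(3, 3, 3, 3, 3, 3, 3, 3, 3, 3) and L = D - A. The multiplicity of 0 as a Laplacian eigenvalue equals the number of connected components. The largest eigenvalue, 5, is at most the vertex count 10. There is one zero in the spectrum, matching the 1 component.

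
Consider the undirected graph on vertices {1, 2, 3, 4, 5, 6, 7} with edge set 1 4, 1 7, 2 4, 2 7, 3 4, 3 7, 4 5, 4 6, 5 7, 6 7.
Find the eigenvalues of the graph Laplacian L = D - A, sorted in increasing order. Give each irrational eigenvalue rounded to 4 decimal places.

With the vertex order [1, 2, 3, 4, 5, 6, 7], the degrees are [2, 2, 2, 5, 2, 2, 5], giving D = diag(2, 2, 2, 5, 2, 2, 5) and L = D - A. Diagonalising L (or applying a numerical eigensolver to the 7x7 matrix) gives the spectrum above. The single zero eigenvalue shows the graph is connected. There is one zero in the spectrum, matching the 1 component. By the matrix-tree theorem the graph has (1/7) * product of the nonzero eigenvalues = 80 spanning trees.

[0, 2, 2, 2, 2, 5, 7]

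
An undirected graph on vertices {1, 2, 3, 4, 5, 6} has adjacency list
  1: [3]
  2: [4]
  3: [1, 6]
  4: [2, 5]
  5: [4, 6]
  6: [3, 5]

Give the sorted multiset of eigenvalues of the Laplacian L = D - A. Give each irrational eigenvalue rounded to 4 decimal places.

Each diagonal entry of L is the vertex degree and each off-diagonal entry is -1 where an edge is present, 0 otherwise; in the order [1, 2, 3, 4, 5, 6] the diagonal is [1, 1, 2, 2, 2, 2]. The multiplicity of 0 as a Laplacian eigenvalue equals the number of connected components. The single zero eigenvalue shows the graph is connected. There is one zero in the spectrum, matching the 1 component.

[0, 0.2679, 1, 2, 3, 3.7321]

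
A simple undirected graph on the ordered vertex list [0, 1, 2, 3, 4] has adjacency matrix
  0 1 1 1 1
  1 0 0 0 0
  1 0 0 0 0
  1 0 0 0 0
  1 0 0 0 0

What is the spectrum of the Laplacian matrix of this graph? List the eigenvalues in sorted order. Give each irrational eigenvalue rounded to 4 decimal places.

Each diagonal entry of L is the vertex degree and each off-diagonal entry is -1 where an edge is present, 0 otherwise; in the order [0, 1, 2, 3, 4] the diagonal is [4, 1, 1, 1, 1]. Since every row of L sums to 0, the all-ones vector is in the kernel and 0 is an eigenvalue. The single zero eigenvalue shows the graph is connected. The eigenvalues sum to 8, which equals trace(L) = 2|E|.

[0, 1, 1, 1, 5]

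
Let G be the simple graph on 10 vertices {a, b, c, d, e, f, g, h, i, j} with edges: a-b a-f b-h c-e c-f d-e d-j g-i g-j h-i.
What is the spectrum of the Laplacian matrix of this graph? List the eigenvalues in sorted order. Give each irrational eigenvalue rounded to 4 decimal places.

[0, 0.3820, 0.3820, 1.3820, 1.3820, 2.6180, 2.6180, 3.6180, 3.6180, 4]

Reading degrees in the order [a, b, c, d, e, f, g, h, i, j] gives [2, 2, 2, 2, 2, 2, 2, 2, 2, 2]; set D = diag(2, 2, 2, 2, 2, 2, 2, 2, 2, 2) and form L = D - A. The multiplicity of 0 as a Laplacian eigenvalue equals the number of connected components. The single zero eigenvalue shows the graph is connected.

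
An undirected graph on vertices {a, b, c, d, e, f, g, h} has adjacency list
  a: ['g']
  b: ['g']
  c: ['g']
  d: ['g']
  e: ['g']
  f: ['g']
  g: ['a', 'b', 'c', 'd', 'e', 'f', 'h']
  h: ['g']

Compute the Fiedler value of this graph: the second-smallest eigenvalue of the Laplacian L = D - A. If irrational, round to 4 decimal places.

1

With the vertex order [a, b, c, d, e, f, g, h], the degrees are [1, 1, 1, 1, 1, 1, 7, 1], giving D = diag(1, 1, 1, 1, 1, 1, 7, 1) and L = D - A. Computing the eigenvalues of L and sorting gives [0, 1, 1, 1, 1, 1, 1, 8]. The Fiedler value lambda_2 = 1 is strictly positive, so the graph is connected. By the matrix-tree theorem the graph has (1/8) * product of the nonzero eigenvalues = 1 spanning tree. The largest eigenvalue, 8, is at most the vertex count 8.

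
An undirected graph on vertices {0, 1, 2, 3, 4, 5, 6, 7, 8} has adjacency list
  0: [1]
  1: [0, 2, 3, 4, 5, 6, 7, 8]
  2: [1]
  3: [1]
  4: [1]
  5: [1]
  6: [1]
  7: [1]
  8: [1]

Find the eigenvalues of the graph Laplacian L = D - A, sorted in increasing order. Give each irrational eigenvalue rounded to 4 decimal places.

Each diagonal entry of L is the vertex degree and each off-diagonal entry is -1 where an edge is present, 0 otherwise; in the order [0, 1, 2, 3, 4, 5, 6, 7, 8] the diagonal is [1, 8, 1, 1, 1, 1, 1, 1, 1]. L is symmetric positive semidefinite, so every eigenvalue is real and nonnegative. The eigenvalues sum to 16, which equals trace(L) = 2|E|.

[0, 1, 1, 1, 1, 1, 1, 1, 9]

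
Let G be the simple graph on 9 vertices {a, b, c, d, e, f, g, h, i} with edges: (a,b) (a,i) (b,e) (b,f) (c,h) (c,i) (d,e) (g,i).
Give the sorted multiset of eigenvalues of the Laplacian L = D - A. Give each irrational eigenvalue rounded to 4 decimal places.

[0, 0.1729, 0.5587, 0.6617, 1.4331, 2.2091, 2.4851, 3.9563, 4.5231]

Reading degrees in the order [a, b, c, d, e, f, g, h, i] gives [2, 3, 2, 1, 2, 1, 1, 1, 3]; set D = diag(2, 3, 2, 1, 2, 1, 1, 1, 3) and form L = D - A. Since every row of L sums to 0, the all-ones vector is in the kernel and 0 is an eigenvalue. The single zero eigenvalue shows the graph is connected. The eigenvalues sum to 16, which equals trace(L) = 2|E|.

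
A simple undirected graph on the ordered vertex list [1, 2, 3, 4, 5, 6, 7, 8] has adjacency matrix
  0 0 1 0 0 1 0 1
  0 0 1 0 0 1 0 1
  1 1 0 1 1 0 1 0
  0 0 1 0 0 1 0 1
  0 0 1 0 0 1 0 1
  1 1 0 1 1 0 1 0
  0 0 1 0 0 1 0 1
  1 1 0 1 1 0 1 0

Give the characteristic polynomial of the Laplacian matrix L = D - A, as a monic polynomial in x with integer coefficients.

x^8 - 30x^7 + 375x^6 - 2540x^5 + 10095x^4 - 23598x^3 + 30105x^2 - 16200x

Each diagonal entry of L is the vertex degree and each off-diagonal entry is -1 where an edge is present, 0 otherwise; in the order [1, 2, 3, 4, 5, 6, 7, 8] the diagonal is [3, 3, 5, 3, 3, 5, 3, 5]. L has integer entries, so p(x) = det(xI - L) has integer coefficients. Expanding the determinant yields x^8 - 30x^7 + 375x^6 - 2540x^5 + 10095x^4 - 23598x^3 + 30105x^2 - 16200x. Since p(0) = det(-L) = 0, x divides p(x). The largest eigenvalue, 8, is at most the vertex count 8. By the matrix-tree theorem the graph has (1/8) * product of the nonzero eigenvalues = 2025 spanning trees.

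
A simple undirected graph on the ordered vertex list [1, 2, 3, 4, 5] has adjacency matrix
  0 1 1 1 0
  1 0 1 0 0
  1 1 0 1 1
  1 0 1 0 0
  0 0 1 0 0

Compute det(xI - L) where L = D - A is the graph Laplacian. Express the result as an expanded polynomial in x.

x^5 - 12x^4 + 49x^3 - 78x^2 + 40x

Reading degrees in the order [1, 2, 3, 4, 5] gives [3, 2, 4, 2, 1]; set D = diag(3, 2, 4, 2, 1) and form L = D - A. L has integer entries, so p(x) = det(xI - L) has integer coefficients. Expanding the determinant yields x^5 - 12x^4 + 49x^3 - 78x^2 + 40x. The constant term is 0 because L is singular (the all-ones vector lies in its kernel). The eigenvalues sum to 12, which equals trace(L) = 2|E|. There is one zero in the spectrum, matching the 1 component.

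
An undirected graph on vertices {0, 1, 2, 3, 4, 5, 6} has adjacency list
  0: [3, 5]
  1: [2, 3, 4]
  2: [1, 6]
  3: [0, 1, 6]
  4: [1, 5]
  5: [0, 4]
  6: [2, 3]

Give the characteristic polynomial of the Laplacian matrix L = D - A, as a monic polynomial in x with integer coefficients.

Reading degrees in the order [0, 1, 2, 3, 4, 5, 6] gives [2, 3, 2, 3, 2, 2, 2]; set D = diag(2, 3, 2, 3, 2, 2, 2) and form L = D - A. Computing det(xI - L) by cofactor expansion (or equivalently via sum-over-permutations) gives x^7 - 16x^6 + 101x^5 - 320x^4 + 532x^3 - 434x^2 + 133x. The coefficient of x^6 equals -trace(L) = -16, matching the sum of degrees. The largest eigenvalue, 4.8794, is at most the vertex count 7. There is one zero in the spectrum, matching the 1 component.

x^7 - 16x^6 + 101x^5 - 320x^4 + 532x^3 - 434x^2 + 133x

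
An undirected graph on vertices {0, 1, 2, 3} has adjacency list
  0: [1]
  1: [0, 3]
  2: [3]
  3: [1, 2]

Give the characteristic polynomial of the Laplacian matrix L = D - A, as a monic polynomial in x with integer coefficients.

With the vertex order [0, 1, 2, 3], the degrees are [1, 2, 1, 2], giving D = diag(1, 2, 1, 2) and L = D - A. Computing det(xI - L) by cofactor expansion (or equivalently via sum-over-permutations) gives x^4 - 6x^3 + 10x^2 - 4x. The constant term is 0 because L is singular (the all-ones vector lies in its kernel).

x^4 - 6x^3 + 10x^2 - 4x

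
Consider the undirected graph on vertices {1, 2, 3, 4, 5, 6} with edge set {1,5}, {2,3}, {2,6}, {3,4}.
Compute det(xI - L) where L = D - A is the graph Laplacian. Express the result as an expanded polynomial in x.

x^6 - 8x^5 + 22x^4 - 24x^3 + 8x^2

Reading degrees in the order [1, 2, 3, 4, 5, 6] gives [1, 2, 2, 1, 1, 1]; set D = diag(1, 2, 2, 1, 1, 1) and form L = D - A. L has integer entries, so p(x) = det(xI - L) has integer coefficients. Expanding the determinant yields x^6 - 8x^5 + 22x^4 - 24x^3 + 8x^2. The constant term is 0 because L is singular (the all-ones vector lies in its kernel). The largest eigenvalue, 3.4142, is at most the vertex count 6.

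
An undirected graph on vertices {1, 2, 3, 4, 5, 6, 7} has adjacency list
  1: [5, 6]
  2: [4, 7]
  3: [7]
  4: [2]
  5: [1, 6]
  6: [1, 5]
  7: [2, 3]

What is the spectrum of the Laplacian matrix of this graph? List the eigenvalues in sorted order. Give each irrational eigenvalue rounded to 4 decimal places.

[0, 0, 0.5858, 2, 3, 3, 3.4142]

With the vertex order [1, 2, 3, 4, 5, 6, 7], the degrees are [2, 2, 1, 1, 2, 2, 2], giving D = diag(2, 2, 1, 1, 2, 2, 2) and L = D - A. The multiplicity of 0 as a Laplacian eigenvalue equals the number of connected components. The 2 zero eigenvalues correspond to the 2 connected components. There are 2 zeros in the spectrum, matching the 2 components. The eigenvalues sum to 12, which equals trace(L) = 2|E|.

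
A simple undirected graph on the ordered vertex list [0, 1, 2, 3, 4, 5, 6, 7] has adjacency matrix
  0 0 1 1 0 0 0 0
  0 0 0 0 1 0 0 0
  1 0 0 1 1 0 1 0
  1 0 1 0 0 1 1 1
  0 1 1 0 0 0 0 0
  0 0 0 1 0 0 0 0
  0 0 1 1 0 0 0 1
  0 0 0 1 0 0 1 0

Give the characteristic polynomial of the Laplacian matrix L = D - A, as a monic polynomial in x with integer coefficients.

x^8 - 20x^7 + 158x^6 - 632x^5 + 1366x^4 - 1570x^3 + 866x^2 - 168x

With the vertex order [0, 1, 2, 3, 4, 5, 6, 7], the degrees are [2, 1, 4, 5, 2, 1, 3, 2], giving D = diag(2, 1, 4, 5, 2, 1, 3, 2) and L = D - A. L has integer entries, so p(x) = det(xI - L) has integer coefficients. Expanding the determinant yields x^8 - 20x^7 + 158x^6 - 632x^5 + 1366x^4 - 1570x^3 + 866x^2 - 168x. The coefficient of x^7 equals -trace(L) = -20, matching the sum of degrees.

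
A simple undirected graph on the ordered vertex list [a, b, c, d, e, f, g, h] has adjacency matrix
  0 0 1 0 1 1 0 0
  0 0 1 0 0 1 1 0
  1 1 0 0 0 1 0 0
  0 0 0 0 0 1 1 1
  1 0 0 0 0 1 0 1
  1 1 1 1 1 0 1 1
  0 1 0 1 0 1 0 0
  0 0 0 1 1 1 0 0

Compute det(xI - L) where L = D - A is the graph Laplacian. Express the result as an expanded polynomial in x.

Each diagonal entry of L is the vertex degree and each off-diagonal entry is -1 where an edge is present, 0 otherwise; in the order [a, b, c, d, e, f, g, h] the diagonal is [3, 3, 3, 3, 3, 7, 3, 3]. L has integer entries, so p(x) = det(xI - L) has integer coefficients. Expanding the determinant yields x^8 - 28x^7 + 322x^6 - 1974x^5 + 6965x^4 - 14126x^3 + 15225x^2 - 6728x. Since p(0) = det(-L) = 0, x divides p(x). By the matrix-tree theorem the graph has (1/8) * product of the nonzero eigenvalues = 841 spanning trees. The largest eigenvalue, 8, is at most the vertex count 8.

x^8 - 28x^7 + 322x^6 - 1974x^5 + 6965x^4 - 14126x^3 + 15225x^2 - 6728x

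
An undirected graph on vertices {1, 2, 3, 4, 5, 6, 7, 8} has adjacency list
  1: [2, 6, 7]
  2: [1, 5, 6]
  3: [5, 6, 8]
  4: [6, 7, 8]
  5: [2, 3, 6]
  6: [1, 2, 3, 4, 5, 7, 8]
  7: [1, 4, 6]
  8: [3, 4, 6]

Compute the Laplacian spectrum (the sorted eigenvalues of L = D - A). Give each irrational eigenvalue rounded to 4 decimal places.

Reading degrees in the order [1, 2, 3, 4, 5, 6, 7, 8] gives [3, 3, 3, 3, 3, 7, 3, 3]; set D = diag(3, 3, 3, 3, 3, 7, 3, 3) and form L = D - A. Diagonalising L (or applying a numerical eigensolver to the 8x8 matrix) gives the spectrum above.

[0, 1.7530, 1.7530, 3.4450, 3.4450, 4.8019, 4.8019, 8]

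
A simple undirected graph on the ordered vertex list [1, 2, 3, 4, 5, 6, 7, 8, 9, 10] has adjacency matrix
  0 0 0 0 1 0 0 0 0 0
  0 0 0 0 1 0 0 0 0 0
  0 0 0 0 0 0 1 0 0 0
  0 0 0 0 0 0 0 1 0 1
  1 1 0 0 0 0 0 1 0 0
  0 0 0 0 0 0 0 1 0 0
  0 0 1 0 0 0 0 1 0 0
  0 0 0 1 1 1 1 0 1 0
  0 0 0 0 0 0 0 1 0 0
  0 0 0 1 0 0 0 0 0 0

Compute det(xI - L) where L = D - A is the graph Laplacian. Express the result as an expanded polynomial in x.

x^10 - 18x^9 + 129x^8 - 484x^7 + 1046x^6 - 1348x^5 + 1037x^4 - 460x^3 + 107x^2 - 10x

Reading degrees in the order [1, 2, 3, 4, 5, 6, 7, 8, 9, 10] gives [1, 1, 1, 2, 3, 1, 2, 5, 1, 1]; set D = diag(1, 1, 1, 2, 3, 1, 2, 5, 1, 1) and form L = D - A. L has integer entries, so p(x) = det(xI - L) has integer coefficients. Expanding the determinant yields x^10 - 18x^9 + 129x^8 - 484x^7 + 1046x^6 - 1348x^5 + 1037x^4 - 460x^3 + 107x^2 - 10x. The constant term is 0 because L is singular (the all-ones vector lies in its kernel). There is one zero in the spectrum, matching the 1 component.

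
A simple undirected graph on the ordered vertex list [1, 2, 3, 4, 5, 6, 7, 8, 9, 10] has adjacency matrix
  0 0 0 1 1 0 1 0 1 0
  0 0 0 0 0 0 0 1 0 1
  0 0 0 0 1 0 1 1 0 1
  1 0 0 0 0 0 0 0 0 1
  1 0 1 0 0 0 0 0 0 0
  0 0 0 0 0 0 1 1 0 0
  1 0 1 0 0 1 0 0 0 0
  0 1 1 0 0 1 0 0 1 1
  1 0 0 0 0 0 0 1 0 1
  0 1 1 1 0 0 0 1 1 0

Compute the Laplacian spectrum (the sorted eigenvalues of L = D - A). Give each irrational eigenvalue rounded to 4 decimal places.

With the vertex order [1, 2, 3, 4, 5, 6, 7, 8, 9, 10], the degrees are [4, 2, 4, 2, 2, 2, 3, 5, 3, 5], giving D = diag(4, 2, 4, 2, 2, 2, 3, 5, 3, 5) and L = D - A. Since every row of L sums to 0, the all-ones vector is in the kernel and 0 is an eigenvalue. The single zero eigenvalue shows the graph is connected. There is one zero in the spectrum, matching the 1 component.

[0, 1.2976, 1.3499, 1.8031, 2.5688, 3.1432, 3.4865, 5.6355, 6.2927, 6.4228]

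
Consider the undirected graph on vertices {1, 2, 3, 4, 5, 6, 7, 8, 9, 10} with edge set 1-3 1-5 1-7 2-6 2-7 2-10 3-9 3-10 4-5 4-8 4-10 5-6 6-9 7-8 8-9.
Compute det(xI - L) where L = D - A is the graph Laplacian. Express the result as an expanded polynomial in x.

x^10 - 30x^9 + 390x^8 - 2880x^7 + 13305x^6 - 39882x^5 + 77640x^4 - 94800x^3 + 66000x^2 - 20000x

Each diagonal entry of L is the vertex degree and each off-diagonal entry is -1 where an edge is present, 0 otherwise; in the order [1, 2, 3, 4, 5, 6, 7, 8, 9, 10] the diagonal is [3, 3, 3, 3, 3, 3, 3, 3, 3, 3]. Computing det(xI - L) by cofactor expansion (or equivalently via sum-over-permutations) gives x^10 - 30x^9 + 390x^8 - 2880x^7 + 13305x^6 - 39882x^5 + 77640x^4 - 94800x^3 + 66000x^2 - 20000x. The coefficient of x^9 equals -trace(L) = -30, matching the sum of degrees. By the matrix-tree theorem the graph has (1/10) * product of the nonzero eigenvalues = 2000 spanning trees. The eigenvalues sum to 30, which equals trace(L) = 2|E|.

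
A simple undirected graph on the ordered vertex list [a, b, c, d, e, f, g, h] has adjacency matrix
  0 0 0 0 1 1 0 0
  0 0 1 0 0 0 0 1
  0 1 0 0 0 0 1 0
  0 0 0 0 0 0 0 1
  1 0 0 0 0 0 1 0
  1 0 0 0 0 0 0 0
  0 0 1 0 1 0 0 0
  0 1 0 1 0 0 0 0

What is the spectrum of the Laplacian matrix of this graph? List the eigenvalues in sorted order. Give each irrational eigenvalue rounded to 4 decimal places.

[0, 0.1522, 0.5858, 1.2346, 2, 2.7654, 3.4142, 3.8478]

Each diagonal entry of L is the vertex degree and each off-diagonal entry is -1 where an edge is present, 0 otherwise; in the order [a, b, c, d, e, f, g, h] the diagonal is [2, 2, 2, 1, 2, 1, 2, 2]. Diagonalising L (or applying a numerical eigensolver to the 8x8 matrix) gives the spectrum above. By the matrix-tree theorem the graph has (1/8) * product of the nonzero eigenvalues = 1 spanning tree.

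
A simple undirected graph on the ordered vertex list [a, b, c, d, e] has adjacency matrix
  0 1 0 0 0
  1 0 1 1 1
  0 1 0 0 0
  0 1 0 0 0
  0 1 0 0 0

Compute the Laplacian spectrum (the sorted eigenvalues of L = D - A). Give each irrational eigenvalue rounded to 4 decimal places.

[0, 1, 1, 1, 5]

Reading degrees in the order [a, b, c, d, e] gives [1, 4, 1, 1, 1]; set D = diag(1, 4, 1, 1, 1) and form L = D - A. Diagonalising L (or applying a numerical eigensolver to the 5x5 matrix) gives the spectrum above. There is one zero in the spectrum, matching the 1 component.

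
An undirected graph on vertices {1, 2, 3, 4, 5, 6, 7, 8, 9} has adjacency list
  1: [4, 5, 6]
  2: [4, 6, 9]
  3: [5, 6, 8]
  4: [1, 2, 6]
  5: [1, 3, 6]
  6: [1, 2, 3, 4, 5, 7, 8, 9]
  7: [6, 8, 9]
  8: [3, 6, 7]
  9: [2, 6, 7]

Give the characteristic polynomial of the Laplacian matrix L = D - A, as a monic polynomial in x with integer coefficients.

Reading degrees in the order [1, 2, 3, 4, 5, 6, 7, 8, 9] gives [3, 3, 3, 3, 3, 8, 3, 3, 3]; set D = diag(3, 3, 3, 3, 3, 8, 3, 3, 3) and form L = D - A. L has integer entries, so p(x) = det(xI - L) has integer coefficients. Expanding the determinant yields x^9 - 32x^8 + 428x^7 - 3136x^6 + 13786x^5 - 37232x^4 + 60276x^3 - 53424x^2 + 19845x. The constant term is 0 because L is singular (the all-ones vector lies in its kernel). By the matrix-tree theorem the graph has (1/9) * product of the nonzero eigenvalues = 2205 spanning trees. There is one zero in the spectrum, matching the 1 component.

x^9 - 32x^8 + 428x^7 - 3136x^6 + 13786x^5 - 37232x^4 + 60276x^3 - 53424x^2 + 19845x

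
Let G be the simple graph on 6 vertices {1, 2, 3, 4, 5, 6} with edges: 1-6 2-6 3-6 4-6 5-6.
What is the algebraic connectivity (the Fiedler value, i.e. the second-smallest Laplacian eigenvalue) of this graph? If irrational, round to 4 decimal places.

1

Reading degrees in the order [1, 2, 3, 4, 5, 6] gives [1, 1, 1, 1, 1, 5]; set D = diag(1, 1, 1, 1, 1, 5) and form L = D - A. Computing the eigenvalues of L and sorting gives [0, 1, 1, 1, 1, 6]. The Fiedler value lambda_2 = 1 is strictly positive, so the graph is connected.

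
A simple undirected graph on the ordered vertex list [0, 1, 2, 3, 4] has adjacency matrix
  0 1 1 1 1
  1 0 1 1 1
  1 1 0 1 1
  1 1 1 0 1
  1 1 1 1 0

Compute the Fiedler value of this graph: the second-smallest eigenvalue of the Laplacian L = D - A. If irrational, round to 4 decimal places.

5

Each diagonal entry of L is the vertex degree and each off-diagonal entry is -1 where an edge is present, 0 otherwise; in the order [0, 1, 2, 3, 4] the diagonal is [4, 4, 4, 4, 4]. Computing the eigenvalues of L and sorting gives [0, 5, 5, 5, 5]. The Fiedler value lambda_2 = 5 is strictly positive, so the graph is connected. The eigenvalues sum to 20, which equals trace(L) = 2|E|.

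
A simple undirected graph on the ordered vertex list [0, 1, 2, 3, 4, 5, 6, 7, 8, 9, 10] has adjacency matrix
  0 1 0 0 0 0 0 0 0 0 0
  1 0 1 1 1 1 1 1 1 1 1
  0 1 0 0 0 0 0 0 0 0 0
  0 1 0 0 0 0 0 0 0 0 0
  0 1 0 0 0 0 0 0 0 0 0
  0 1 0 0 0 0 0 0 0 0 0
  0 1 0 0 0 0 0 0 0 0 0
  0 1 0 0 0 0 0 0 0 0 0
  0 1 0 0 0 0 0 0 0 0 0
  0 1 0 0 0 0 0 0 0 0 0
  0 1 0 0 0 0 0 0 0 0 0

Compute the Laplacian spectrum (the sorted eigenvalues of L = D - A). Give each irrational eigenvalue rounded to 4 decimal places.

With the vertex order [0, 1, 2, 3, 4, 5, 6, 7, 8, 9, 10], the degrees are [1, 10, 1, 1, 1, 1, 1, 1, 1, 1, 1], giving D = diag(1, 10, 1, 1, 1, 1, 1, 1, 1, 1, 1) and L = D - A. Since every row of L sums to 0, the all-ones vector is in the kernel and 0 is an eigenvalue. By the matrix-tree theorem the graph has (1/11) * product of the nonzero eigenvalues = 1 spanning tree. There is one zero in the spectrum, matching the 1 component.

[0, 1, 1, 1, 1, 1, 1, 1, 1, 1, 11]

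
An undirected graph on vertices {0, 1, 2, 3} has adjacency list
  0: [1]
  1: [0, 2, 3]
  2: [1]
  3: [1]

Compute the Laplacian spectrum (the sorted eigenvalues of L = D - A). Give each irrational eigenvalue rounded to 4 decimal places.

Each diagonal entry of L is the vertex degree and each off-diagonal entry is -1 where an edge is present, 0 otherwise; in the order [0, 1, 2, 3] the diagonal is [1, 3, 1, 1]. L is symmetric positive semidefinite, so every eigenvalue is real and nonnegative.

[0, 1, 1, 4]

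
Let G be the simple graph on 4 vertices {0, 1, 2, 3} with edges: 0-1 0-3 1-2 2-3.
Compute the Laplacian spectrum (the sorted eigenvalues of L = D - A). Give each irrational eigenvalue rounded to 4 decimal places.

Each diagonal entry of L is the vertex degree and each off-diagonal entry is -1 where an edge is present, 0 otherwise; in the order [0, 1, 2, 3] the diagonal is [2, 2, 2, 2]. L is symmetric positive semidefinite, so every eigenvalue is real and nonnegative. By the matrix-tree theorem the graph has (1/4) * product of the nonzero eigenvalues = 4 spanning trees. The eigenvalues sum to 8, which equals trace(L) = 2|E|.

[0, 2, 2, 4]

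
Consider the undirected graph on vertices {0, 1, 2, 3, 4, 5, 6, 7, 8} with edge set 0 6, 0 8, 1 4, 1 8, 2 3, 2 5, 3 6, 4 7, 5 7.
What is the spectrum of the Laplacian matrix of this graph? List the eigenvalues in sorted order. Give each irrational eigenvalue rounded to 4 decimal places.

[0, 0.4679, 0.4679, 1.6527, 1.6527, 3, 3, 3.8794, 3.8794]

Each diagonal entry of L is the vertex degree and each off-diagonal entry is -1 where an edge is present, 0 otherwise; in the order [0, 1, 2, 3, 4, 5, 6, 7, 8] the diagonal is [2, 2, 2, 2, 2, 2, 2, 2, 2]. Since every row of L sums to 0, the all-ones vector is in the kernel and 0 is an eigenvalue.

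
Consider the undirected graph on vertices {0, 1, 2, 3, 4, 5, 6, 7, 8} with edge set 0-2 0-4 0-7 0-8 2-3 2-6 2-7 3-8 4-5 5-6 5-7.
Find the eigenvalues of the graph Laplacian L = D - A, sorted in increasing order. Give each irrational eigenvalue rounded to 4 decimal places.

[0, 0, 0.9304, 1.6228, 2.4172, 2.7261, 3.3620, 5.2904, 5.6511]

Reading degrees in the order [0, 1, 2, 3, 4, 5, 6, 7, 8] gives [4, 0, 4, 2, 2, 3, 2, 3, 2]; set D = diag(4, 0, 4, 2, 2, 3, 2, 3, 2) and form L = D - A. L is symmetric positive semidefinite, so every eigenvalue is real and nonnegative. The 2 zero eigenvalues correspond to the 2 connected components. There are 2 zeros in the spectrum, matching the 2 components. The eigenvalues sum to 22, which equals trace(L) = 2|E|.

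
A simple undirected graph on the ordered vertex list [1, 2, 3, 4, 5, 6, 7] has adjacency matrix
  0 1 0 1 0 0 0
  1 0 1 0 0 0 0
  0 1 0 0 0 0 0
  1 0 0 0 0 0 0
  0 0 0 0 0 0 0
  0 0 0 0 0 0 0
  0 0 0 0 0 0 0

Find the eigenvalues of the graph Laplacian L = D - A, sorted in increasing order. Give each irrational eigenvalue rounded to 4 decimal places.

[0, 0, 0, 0, 0.5858, 2, 3.4142]

With the vertex order [1, 2, 3, 4, 5, 6, 7], the degrees are [2, 2, 1, 1, 0, 0, 0], giving D = diag(2, 2, 1, 1, 0, 0, 0) and L = D - A. L is symmetric positive semidefinite, so every eigenvalue is real and nonnegative. The 4 zero eigenvalues correspond to the 4 connected components. The largest eigenvalue, 3.4142, is at most the vertex count 7.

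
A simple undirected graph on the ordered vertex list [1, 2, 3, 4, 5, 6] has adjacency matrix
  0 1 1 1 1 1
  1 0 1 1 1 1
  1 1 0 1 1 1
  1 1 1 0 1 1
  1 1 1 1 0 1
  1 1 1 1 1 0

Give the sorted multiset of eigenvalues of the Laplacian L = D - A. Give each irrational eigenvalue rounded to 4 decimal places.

[0, 6, 6, 6, 6, 6]

With the vertex order [1, 2, 3, 4, 5, 6], the degrees are [5, 5, 5, 5, 5, 5], giving D = diag(5, 5, 5, 5, 5, 5) and L = D - A. The multiplicity of 0 as a Laplacian eigenvalue equals the number of connected components. The single zero eigenvalue shows the graph is connected. There is one zero in the spectrum, matching the 1 component.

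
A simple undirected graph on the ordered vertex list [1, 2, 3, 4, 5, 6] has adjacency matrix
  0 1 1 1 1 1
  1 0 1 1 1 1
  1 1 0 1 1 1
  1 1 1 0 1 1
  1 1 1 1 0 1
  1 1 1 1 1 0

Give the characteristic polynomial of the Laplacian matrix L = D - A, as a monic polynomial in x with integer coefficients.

Reading degrees in the order [1, 2, 3, 4, 5, 6] gives [5, 5, 5, 5, 5, 5]; set D = diag(5, 5, 5, 5, 5, 5) and form L = D - A. L has integer entries, so p(x) = det(xI - L) has integer coefficients. Expanding the determinant yields x^6 - 30x^5 + 360x^4 - 2160x^3 + 6480x^2 - 7776x. The coefficient of x^5 equals -trace(L) = -30, matching the sum of degrees. The largest eigenvalue, 6, is at most the vertex count 6. By the matrix-tree theorem the graph has (1/6) * product of the nonzero eigenvalues = 1296 spanning trees.

x^6 - 30x^5 + 360x^4 - 2160x^3 + 6480x^2 - 7776x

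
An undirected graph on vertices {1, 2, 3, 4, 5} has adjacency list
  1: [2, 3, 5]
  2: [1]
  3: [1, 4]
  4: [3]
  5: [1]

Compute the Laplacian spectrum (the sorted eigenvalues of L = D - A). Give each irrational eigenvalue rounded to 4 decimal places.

[0, 0.5188, 1, 2.3111, 4.1701]

Each diagonal entry of L is the vertex degree and each off-diagonal entry is -1 where an edge is present, 0 otherwise; in the order [1, 2, 3, 4, 5] the diagonal is [3, 1, 2, 1, 1]. Since every row of L sums to 0, the all-ones vector is in the kernel and 0 is an eigenvalue. The eigenvalues sum to 8, which equals trace(L) = 2|E|.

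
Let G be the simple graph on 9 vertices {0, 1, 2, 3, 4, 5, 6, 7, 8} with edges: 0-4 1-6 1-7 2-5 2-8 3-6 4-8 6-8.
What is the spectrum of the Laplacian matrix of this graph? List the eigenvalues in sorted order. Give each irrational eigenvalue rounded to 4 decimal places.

Each diagonal entry of L is the vertex degree and each off-diagonal entry is -1 where an edge is present, 0 otherwise; in the order [0, 1, 2, 3, 4, 5, 6, 7, 8] the diagonal is [1, 2, 2, 1, 2, 1, 3, 1, 3]. Since every row of L sums to 0, the all-ones vector is in the kernel and 0 is an eigenvalue. By the matrix-tree theorem the graph has (1/9) * product of the nonzero eigenvalues = 1 spanning tree. There is one zero in the spectrum, matching the 1 component.

[0, 0.2311, 0.3820, 0.6416, 1.6129, 2.2591, 2.6180, 3.5132, 4.7421]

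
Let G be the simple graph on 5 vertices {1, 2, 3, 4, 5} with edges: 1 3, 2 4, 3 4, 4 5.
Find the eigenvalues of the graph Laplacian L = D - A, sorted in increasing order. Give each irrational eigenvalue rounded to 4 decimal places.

[0, 0.5188, 1, 2.3111, 4.1701]

Reading degrees in the order [1, 2, 3, 4, 5] gives [1, 1, 2, 3, 1]; set D = diag(1, 1, 2, 3, 1) and form L = D - A. Diagonalising L (or applying a numerical eigensolver to the 5x5 matrix) gives the spectrum above. The eigenvalues sum to 8, which equals trace(L) = 2|E|. By the matrix-tree theorem the graph has (1/5) * product of the nonzero eigenvalues = 1 spanning tree.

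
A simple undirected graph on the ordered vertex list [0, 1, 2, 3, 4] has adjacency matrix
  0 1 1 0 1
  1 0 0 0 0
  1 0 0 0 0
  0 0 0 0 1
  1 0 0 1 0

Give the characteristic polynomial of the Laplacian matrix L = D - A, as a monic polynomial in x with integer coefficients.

x^5 - 8x^4 + 20x^3 - 18x^2 + 5x

With the vertex order [0, 1, 2, 3, 4], the degrees are [3, 1, 1, 1, 2], giving D = diag(3, 1, 1, 1, 2) and L = D - A. Computing det(xI - L) by cofactor expansion (or equivalently via sum-over-permutations) gives x^5 - 8x^4 + 20x^3 - 18x^2 + 5x. The coefficient of x^4 equals -trace(L) = -8, matching the sum of degrees. There is one zero in the spectrum, matching the 1 component. The largest eigenvalue, 4.1701, is at most the vertex count 5.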